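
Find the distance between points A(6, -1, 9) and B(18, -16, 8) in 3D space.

d = √[(x₂-x₁)² + (y₂-y₁)² + (z₂-z₁)²]
  = √[12² + (-15)² + (-1)²]
  = √[144 + 225 + 1]
  = √370
  ≈ 19.24

19.24


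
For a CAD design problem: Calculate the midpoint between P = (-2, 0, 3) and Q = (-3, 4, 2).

M = ((x₁+x₂)/2, (y₁+y₂)/2, (z₁+z₂)/2)
  = ((-2 - 3)/2, (0 + 4)/2, (3 + 2)/2)
  = (-5/2, 4/2, 5/2)
  = (-2.5, 2, 2.5)

(-2.5, 2, 2.5)


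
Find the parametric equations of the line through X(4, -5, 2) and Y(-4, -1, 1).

Direction vector d = Y - X = (-4 - 4, -1 + 5, 1 - 2) = (-8, 4, -1)
Parametric form r = X + t·d:
x = 4 - 8t, y = -5 + 4t, z = 2 - t

x = 4 - 8t, y = -5 + 4t, z = 2 - t


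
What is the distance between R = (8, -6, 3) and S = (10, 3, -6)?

d = √[(x₂-x₁)² + (y₂-y₁)² + (z₂-z₁)²]
  = √[2² + 9² + (-9)²]
  = √[4 + 81 + 81]
  = √166
  ≈ 12.88

12.88


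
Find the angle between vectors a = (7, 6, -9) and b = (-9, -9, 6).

a·b = 7·(-9) + 6·(-9) + (-9)·6 = -63 - 54 - 54 = -171
|a| = √(7² + 6² + (-9)²) = √166 ≈ 12.88
|b| = √((-9)² + (-9)² + 6²) = √198 ≈ 14.07
cos θ = (a·b)/(|a||b|) = -171/(12.88·14.07) ≈ -0.9432
θ = arccos(-0.9432) ≈ 160.6°

160.6°


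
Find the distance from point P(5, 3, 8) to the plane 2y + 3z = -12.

distance = |a·x₀ + b·y₀ + c·z₀ - d| / √(a² + b² + c²)
  = |0·5 + 2·3 + 3·8 - (-12)| / √(0² + 2² + 3²)
  = |0 + 6 + 24 + 12| / √(0 + 4 + 9)
  = |42| / √13
  = 42 / 3.606
  ≈ 11.65

11.65


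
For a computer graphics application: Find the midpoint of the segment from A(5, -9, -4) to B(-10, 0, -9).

M = ((x₁+x₂)/2, (y₁+y₂)/2, (z₁+z₂)/2)
  = ((5 - 10)/2, (-9 + 0)/2, (-4 - 9)/2)
  = (-5/2, -9/2, -13/2)
  = (-2.5, -4.5, -6.5)

(-2.5, -4.5, -6.5)


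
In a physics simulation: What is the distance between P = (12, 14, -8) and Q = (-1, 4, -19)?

d = √[(x₂-x₁)² + (y₂-y₁)² + (z₂-z₁)²]
  = √[(-13)² + (-10)² + (-11)²]
  = √[169 + 100 + 121]
  = √390
  ≈ 19.75

19.75


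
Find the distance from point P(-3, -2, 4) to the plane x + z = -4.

distance = |a·x₀ + b·y₀ + c·z₀ - d| / √(a² + b² + c²)
  = |1·(-3) + 0·(-2) + 1·4 - (-4)| / √(1² + 0² + 1²)
  = |-3 + 0 + 4 + 4| / √(1 + 0 + 1)
  = |5| / √2
  = 5 / 1.414
  ≈ 3.536

3.536


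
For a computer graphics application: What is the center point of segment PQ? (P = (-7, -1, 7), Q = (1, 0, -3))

M = ((x₁+x₂)/2, (y₁+y₂)/2, (z₁+z₂)/2)
  = ((-7 + 1)/2, (-1 + 0)/2, (7 - 3)/2)
  = (-6/2, -1/2, 4/2)
  = (-3, -0.5, 2)

(-3, -0.5, 2)


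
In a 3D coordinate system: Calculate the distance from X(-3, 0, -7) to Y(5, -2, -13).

d = √[(x₂-x₁)² + (y₂-y₁)² + (z₂-z₁)²]
  = √[8² + (-2)² + (-6)²]
  = √[64 + 4 + 36]
  = √104
  ≈ 10.2

10.2


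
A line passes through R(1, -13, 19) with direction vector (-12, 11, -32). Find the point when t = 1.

P(t) = R + t·d
  = (1 + (-12)·1, -13 + 11·1, 19 + (-32)·1)
  = (1 - 12, -13 + 11, 19 - 32)
  = (-11, -2, -13)

(-11, -2, -13)


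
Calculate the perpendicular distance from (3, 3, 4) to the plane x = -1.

distance = |a·x₀ + b·y₀ + c·z₀ - d| / √(a² + b² + c²)
  = |1·3 + 0·3 + 0·4 - (-1)| / √(1² + 0² + 0²)
  = |3 + 0 + 0 + 1| / √(1 + 0 + 0)
  = |4| / √1
  = 4 / 1
  ≈ 4

4


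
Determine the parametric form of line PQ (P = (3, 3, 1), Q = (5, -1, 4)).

Direction vector d = Q - P = (5 - 3, -1 - 3, 4 - 1) = (2, -4, 3)
Parametric form r = P + t·d:
x = 3 + 2t, y = 3 - 4t, z = 1 + 3t

x = 3 + 2t, y = 3 - 4t, z = 1 + 3t


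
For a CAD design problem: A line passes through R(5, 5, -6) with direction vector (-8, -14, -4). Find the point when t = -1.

P(t) = R + t·d
  = (5 + (-8)·(-1), 5 + (-14)·(-1), -6 + (-4)·(-1))
  = (5 + 8, 5 + 14, -6 + 4)
  = (13, 19, -2)

(13, 19, -2)


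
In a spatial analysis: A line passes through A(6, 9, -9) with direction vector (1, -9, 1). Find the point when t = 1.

P(t) = A + t·d
  = (6 + 1·1, 9 + (-9)·1, -9 + 1·1)
  = (6 + 1, 9 - 9, -9 + 1)
  = (7, 0, -8)

(7, 0, -8)


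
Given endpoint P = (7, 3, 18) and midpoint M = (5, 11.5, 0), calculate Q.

Q = 2M - P
  = (2·5 - 7, 2·11.5 - 3, 2·0 - 18)
  = (10 - 7, 23 - 3, 0 - 18)
  = (3, 20, -18)

(3, 20, -18)


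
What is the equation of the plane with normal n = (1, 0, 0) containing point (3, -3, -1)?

The plane through P with normal n = (a, b, c) satisfies n·(r - P) = 0,
i.e. ax + by + cz = a·x₀ + b·y₀ + c·z₀.
d = 1·3 + 0·(-3) + 0·(-1)
  = 3 + 0 + 0
  = 3
Equation: x = 3

x = 3


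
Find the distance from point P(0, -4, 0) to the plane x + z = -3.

distance = |a·x₀ + b·y₀ + c·z₀ - d| / √(a² + b² + c²)
  = |1·0 + 0·(-4) + 1·0 - (-3)| / √(1² + 0² + 1²)
  = |0 + 0 + 0 + 3| / √(1 + 0 + 1)
  = |3| / √2
  = 3 / 1.414
  ≈ 2.121

2.121


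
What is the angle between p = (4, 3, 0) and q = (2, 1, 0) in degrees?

p·q = 4·2 + 3·1 + 0·0 = 8 + 3 + 0 = 11
|p| = √(4² + 3² + 0²) = √25 ≈ 5
|q| = √(2² + 1² + 0²) = √5 ≈ 2.236
cos θ = (p·q)/(|p||q|) = 11/(5·2.236) ≈ 0.9839
θ = arccos(0.9839) ≈ 10.3°

10.3°


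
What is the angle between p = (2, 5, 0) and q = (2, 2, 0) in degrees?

p·q = 2·2 + 5·2 + 0·0 = 4 + 10 + 0 = 14
|p| = √(2² + 5² + 0²) = √29 ≈ 5.385
|q| = √(2² + 2² + 0²) = √8 ≈ 2.828
cos θ = (p·q)/(|p||q|) = 14/(5.385·2.828) ≈ 0.9191
θ = arccos(0.9191) ≈ 23.2°

23.2°


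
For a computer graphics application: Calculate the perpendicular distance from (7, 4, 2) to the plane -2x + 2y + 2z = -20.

distance = |a·x₀ + b·y₀ + c·z₀ - d| / √(a² + b² + c²)
  = |(-2)·7 + 2·4 + 2·2 - (-20)| / √((-2)² + 2² + 2²)
  = |-14 + 8 + 4 + 20| / √(4 + 4 + 4)
  = |18| / √12
  = 18 / 3.464
  ≈ 5.196

5.196


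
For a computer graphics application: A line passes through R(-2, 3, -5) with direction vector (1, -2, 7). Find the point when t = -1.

P(t) = R + t·d
  = (-2 + 1·(-1), 3 + (-2)·(-1), -5 + 7·(-1))
  = (-2 - 1, 3 + 2, -5 - 7)
  = (-3, 5, -12)

(-3, 5, -12)


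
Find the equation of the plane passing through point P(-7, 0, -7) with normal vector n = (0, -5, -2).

The plane through P with normal n = (a, b, c) satisfies n·(r - P) = 0,
i.e. ax + by + cz = a·x₀ + b·y₀ + c·z₀.
d = 0·(-7) + (-5)·0 + (-2)·(-7)
  = 0 + 0 + 14
  = 14
Equation: -5y - 2z = 14

-5y - 2z = 14


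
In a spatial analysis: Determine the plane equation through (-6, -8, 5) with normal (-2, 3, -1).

The plane through P with normal n = (a, b, c) satisfies n·(r - P) = 0,
i.e. ax + by + cz = a·x₀ + b·y₀ + c·z₀.
d = (-2)·(-6) + 3·(-8) + (-1)·5
  = 12 - 24 - 5
  = -17
Equation: -2x + 3y - z = -17

-2x + 3y - z = -17


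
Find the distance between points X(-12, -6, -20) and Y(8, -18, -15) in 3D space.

d = √[(x₂-x₁)² + (y₂-y₁)² + (z₂-z₁)²]
  = √[20² + (-12)² + 5²]
  = √[400 + 144 + 25]
  = √569
  ≈ 23.85

23.85


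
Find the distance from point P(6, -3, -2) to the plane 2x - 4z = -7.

distance = |a·x₀ + b·y₀ + c·z₀ - d| / √(a² + b² + c²)
  = |2·6 + 0·(-3) + (-4)·(-2) - (-7)| / √(2² + 0² + (-4)²)
  = |12 + 0 + 8 + 7| / √(4 + 0 + 16)
  = |27| / √20
  = 27 / 4.472
  ≈ 6.037

6.037


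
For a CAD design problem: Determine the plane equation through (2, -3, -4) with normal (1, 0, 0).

The plane through P with normal n = (a, b, c) satisfies n·(r - P) = 0,
i.e. ax + by + cz = a·x₀ + b·y₀ + c·z₀.
d = 1·2 + 0·(-3) + 0·(-4)
  = 2 + 0 + 0
  = 2
Equation: x = 2

x = 2


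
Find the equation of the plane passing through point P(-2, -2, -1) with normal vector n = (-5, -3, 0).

The plane through P with normal n = (a, b, c) satisfies n·(r - P) = 0,
i.e. ax + by + cz = a·x₀ + b·y₀ + c·z₀.
d = (-5)·(-2) + (-3)·(-2) + 0·(-1)
  = 10 + 6 + 0
  = 16
Equation: -5x - 3y = 16

-5x - 3y = 16


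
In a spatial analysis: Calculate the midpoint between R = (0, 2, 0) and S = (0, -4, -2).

M = ((x₁+x₂)/2, (y₁+y₂)/2, (z₁+z₂)/2)
  = ((0 + 0)/2, (2 - 4)/2, (0 - 2)/2)
  = (0/2, -2/2, -2/2)
  = (0, -1, -1)

(0, -1, -1)


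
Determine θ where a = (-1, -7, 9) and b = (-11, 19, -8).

a·b = (-1)·(-11) + (-7)·19 + 9·(-8) = 11 - 133 - 72 = -194
|a| = √((-1)² + (-7)² + 9²) = √131 ≈ 11.45
|b| = √((-11)² + 19² + (-8)²) = √546 ≈ 23.37
cos θ = (a·b)/(|a||b|) = -194/(11.45·23.37) ≈ -0.7254
θ = arccos(-0.7254) ≈ 136.5°

136.5°


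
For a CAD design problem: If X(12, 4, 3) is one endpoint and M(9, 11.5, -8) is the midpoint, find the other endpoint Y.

Y = 2M - X
  = (2·9 - 12, 2·11.5 - 4, 2·(-8) - 3)
  = (18 - 12, 23 - 4, -16 - 3)
  = (6, 19, -19)

(6, 19, -19)


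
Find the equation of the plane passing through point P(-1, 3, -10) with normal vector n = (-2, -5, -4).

The plane through P with normal n = (a, b, c) satisfies n·(r - P) = 0,
i.e. ax + by + cz = a·x₀ + b·y₀ + c·z₀.
d = (-2)·(-1) + (-5)·3 + (-4)·(-10)
  = 2 - 15 + 40
  = 27
Equation: -2x - 5y - 4z = 27

-2x - 5y - 4z = 27


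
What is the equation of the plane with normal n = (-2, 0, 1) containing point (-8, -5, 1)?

The plane through P with normal n = (a, b, c) satisfies n·(r - P) = 0,
i.e. ax + by + cz = a·x₀ + b·y₀ + c·z₀.
d = (-2)·(-8) + 0·(-5) + 1·1
  = 16 + 0 + 1
  = 17
Equation: -2x + z = 17

-2x + z = 17


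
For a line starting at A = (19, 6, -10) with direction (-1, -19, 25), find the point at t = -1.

P(t) = A + t·d
  = (19 + (-1)·(-1), 6 + (-19)·(-1), -10 + 25·(-1))
  = (19 + 1, 6 + 19, -10 - 25)
  = (20, 25, -35)

(20, 25, -35)


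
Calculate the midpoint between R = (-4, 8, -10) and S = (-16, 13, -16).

M = ((x₁+x₂)/2, (y₁+y₂)/2, (z₁+z₂)/2)
  = ((-4 - 16)/2, (8 + 13)/2, (-10 - 16)/2)
  = (-20/2, 21/2, -26/2)
  = (-10, 10.5, -13)

(-10, 10.5, -13)


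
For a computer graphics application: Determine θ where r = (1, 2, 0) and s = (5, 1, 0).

r·s = 1·5 + 2·1 + 0·0 = 5 + 2 + 0 = 7
|r| = √(1² + 2² + 0²) = √5 ≈ 2.236
|s| = √(5² + 1² + 0²) = √26 ≈ 5.099
cos θ = (r·s)/(|r||s|) = 7/(2.236·5.099) ≈ 0.6139
θ = arccos(0.6139) ≈ 52.13°

52.13°


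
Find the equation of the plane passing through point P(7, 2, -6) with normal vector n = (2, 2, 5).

The plane through P with normal n = (a, b, c) satisfies n·(r - P) = 0,
i.e. ax + by + cz = a·x₀ + b·y₀ + c·z₀.
d = 2·7 + 2·2 + 5·(-6)
  = 14 + 4 - 30
  = -12
Equation: 2x + 2y + 5z = -12

2x + 2y + 5z = -12


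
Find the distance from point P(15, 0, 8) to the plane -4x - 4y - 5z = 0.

distance = |a·x₀ + b·y₀ + c·z₀ - d| / √(a² + b² + c²)
  = |(-4)·15 + (-4)·0 + (-5)·8 - 0| / √((-4)² + (-4)² + (-5)²)
  = |-60 + 0 - 40 + 0| / √(16 + 16 + 25)
  = |-100| / √57
  = 100 / 7.55
  ≈ 13.25

13.25


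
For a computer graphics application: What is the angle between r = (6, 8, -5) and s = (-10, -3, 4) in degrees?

r·s = 6·(-10) + 8·(-3) + (-5)·4 = -60 - 24 - 20 = -104
|r| = √(6² + 8² + (-5)²) = √125 ≈ 11.18
|s| = √((-10)² + (-3)² + 4²) = √125 ≈ 11.18
cos θ = (r·s)/(|r||s|) = -104/(11.18·11.18) ≈ -0.832
θ = arccos(-0.832) ≈ 146.3°

146.3°


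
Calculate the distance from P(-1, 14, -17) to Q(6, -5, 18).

d = √[(x₂-x₁)² + (y₂-y₁)² + (z₂-z₁)²]
  = √[7² + (-19)² + 35²]
  = √[49 + 361 + 1225]
  = √1635
  ≈ 40.44

40.44


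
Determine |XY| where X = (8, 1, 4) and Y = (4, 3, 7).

d = √[(x₂-x₁)² + (y₂-y₁)² + (z₂-z₁)²]
  = √[(-4)² + 2² + 3²]
  = √[16 + 4 + 9]
  = √29
  ≈ 5.385

5.385


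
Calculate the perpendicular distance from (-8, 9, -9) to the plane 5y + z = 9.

distance = |a·x₀ + b·y₀ + c·z₀ - d| / √(a² + b² + c²)
  = |0·(-8) + 5·9 + 1·(-9) - 9| / √(0² + 5² + 1²)
  = |0 + 45 - 9 - 9| / √(0 + 25 + 1)
  = |27| / √26
  = 27 / 5.099
  ≈ 5.295

5.295


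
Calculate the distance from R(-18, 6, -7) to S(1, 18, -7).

d = √[(x₂-x₁)² + (y₂-y₁)² + (z₂-z₁)²]
  = √[19² + 12² + 0²]
  = √[361 + 144 + 0]
  = √505
  ≈ 22.47

22.47


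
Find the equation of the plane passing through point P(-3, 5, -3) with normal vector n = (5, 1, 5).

The plane through P with normal n = (a, b, c) satisfies n·(r - P) = 0,
i.e. ax + by + cz = a·x₀ + b·y₀ + c·z₀.
d = 5·(-3) + 1·5 + 5·(-3)
  = -15 + 5 - 15
  = -25
Equation: 5x + y + 5z = -25

5x + y + 5z = -25


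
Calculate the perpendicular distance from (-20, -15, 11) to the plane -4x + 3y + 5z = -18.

distance = |a·x₀ + b·y₀ + c·z₀ - d| / √(a² + b² + c²)
  = |(-4)·(-20) + 3·(-15) + 5·11 - (-18)| / √((-4)² + 3² + 5²)
  = |80 - 45 + 55 + 18| / √(16 + 9 + 25)
  = |108| / √50
  = 108 / 7.071
  ≈ 15.27

15.27


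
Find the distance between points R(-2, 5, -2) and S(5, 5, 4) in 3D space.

d = √[(x₂-x₁)² + (y₂-y₁)² + (z₂-z₁)²]
  = √[7² + 0² + 6²]
  = √[49 + 0 + 36]
  = √85
  ≈ 9.22

9.22


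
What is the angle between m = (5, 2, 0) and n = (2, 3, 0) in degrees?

m·n = 5·2 + 2·3 + 0·0 = 10 + 6 + 0 = 16
|m| = √(5² + 2² + 0²) = √29 ≈ 5.385
|n| = √(2² + 3² + 0²) = √13 ≈ 3.606
cos θ = (m·n)/(|m||n|) = 16/(5.385·3.606) ≈ 0.824
θ = arccos(0.824) ≈ 34.51°

34.51°


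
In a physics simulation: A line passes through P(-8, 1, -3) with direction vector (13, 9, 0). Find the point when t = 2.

P(t) = P + t·d
  = (-8 + 13·2, 1 + 9·2, -3 + 0·2)
  = (-8 + 26, 1 + 18, -3 + 0)
  = (18, 19, -3)

(18, 19, -3)


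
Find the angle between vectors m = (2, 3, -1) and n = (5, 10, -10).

m·n = 2·5 + 3·10 + (-1)·(-10) = 10 + 30 + 10 = 50
|m| = √(2² + 3² + (-1)²) = √14 ≈ 3.742
|n| = √(5² + 10² + (-10)²) = √225 ≈ 15
cos θ = (m·n)/(|m||n|) = 50/(3.742·15) ≈ 0.8909
θ = arccos(0.8909) ≈ 27.02°

27.02°


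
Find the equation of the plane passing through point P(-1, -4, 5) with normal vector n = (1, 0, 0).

The plane through P with normal n = (a, b, c) satisfies n·(r - P) = 0,
i.e. ax + by + cz = a·x₀ + b·y₀ + c·z₀.
d = 1·(-1) + 0·(-4) + 0·5
  = -1 + 0 + 0
  = -1
Equation: x = -1

x = -1


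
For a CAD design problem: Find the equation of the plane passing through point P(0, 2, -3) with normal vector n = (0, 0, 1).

The plane through P with normal n = (a, b, c) satisfies n·(r - P) = 0,
i.e. ax + by + cz = a·x₀ + b·y₀ + c·z₀.
d = 0·0 + 0·2 + 1·(-3)
  = 0 + 0 - 3
  = -3
Equation: z = -3

z = -3


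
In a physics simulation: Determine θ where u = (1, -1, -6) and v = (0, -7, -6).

u·v = 1·0 + (-1)·(-7) + (-6)·(-6) = 0 + 7 + 36 = 43
|u| = √(1² + (-1)² + (-6)²) = √38 ≈ 6.164
|v| = √(0² + (-7)² + (-6)²) = √85 ≈ 9.22
cos θ = (u·v)/(|u||v|) = 43/(6.164·9.22) ≈ 0.7566
θ = arccos(0.7566) ≈ 40.83°

40.83°


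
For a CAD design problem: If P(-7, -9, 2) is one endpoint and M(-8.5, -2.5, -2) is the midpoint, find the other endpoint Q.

Q = 2M - P
  = (2·(-8.5) - (-7), 2·(-2.5) - (-9), 2·(-2) - 2)
  = (-17 + 7, -5 + 9, -4 - 2)
  = (-10, 4, -6)

(-10, 4, -6)


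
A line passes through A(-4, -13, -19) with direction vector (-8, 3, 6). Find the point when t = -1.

P(t) = A + t·d
  = (-4 + (-8)·(-1), -13 + 3·(-1), -19 + 6·(-1))
  = (-4 + 8, -13 - 3, -19 - 6)
  = (4, -16, -25)

(4, -16, -25)


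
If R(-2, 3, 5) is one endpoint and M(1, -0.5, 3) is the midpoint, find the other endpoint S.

S = 2M - R
  = (2·1 - (-2), 2·(-0.5) - 3, 2·3 - 5)
  = (2 + 2, -1 - 3, 6 - 5)
  = (4, -4, 1)

(4, -4, 1)


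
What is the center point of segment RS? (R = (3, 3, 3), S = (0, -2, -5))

M = ((x₁+x₂)/2, (y₁+y₂)/2, (z₁+z₂)/2)
  = ((3 + 0)/2, (3 - 2)/2, (3 - 5)/2)
  = (3/2, 1/2, -2/2)
  = (1.5, 0.5, -1)

(1.5, 0.5, -1)


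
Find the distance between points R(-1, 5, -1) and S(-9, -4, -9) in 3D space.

d = √[(x₂-x₁)² + (y₂-y₁)² + (z₂-z₁)²]
  = √[(-8)² + (-9)² + (-8)²]
  = √[64 + 81 + 64]
  = √209
  ≈ 14.46

14.46


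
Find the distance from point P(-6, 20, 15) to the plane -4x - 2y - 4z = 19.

distance = |a·x₀ + b·y₀ + c·z₀ - d| / √(a² + b² + c²)
  = |(-4)·(-6) + (-2)·20 + (-4)·15 - 19| / √((-4)² + (-2)² + (-4)²)
  = |24 - 40 - 60 - 19| / √(16 + 4 + 16)
  = |-95| / √36
  = 95 / 6
  ≈ 15.83

15.83


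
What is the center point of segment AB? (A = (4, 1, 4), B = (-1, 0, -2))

M = ((x₁+x₂)/2, (y₁+y₂)/2, (z₁+z₂)/2)
  = ((4 - 1)/2, (1 + 0)/2, (4 - 2)/2)
  = (3/2, 1/2, 2/2)
  = (1.5, 0.5, 1)

(1.5, 0.5, 1)


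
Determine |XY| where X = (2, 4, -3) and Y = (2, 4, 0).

d = √[(x₂-x₁)² + (y₂-y₁)² + (z₂-z₁)²]
  = √[0² + 0² + 3²]
  = √[0 + 0 + 9]
  = √9
  ≈ 3

3


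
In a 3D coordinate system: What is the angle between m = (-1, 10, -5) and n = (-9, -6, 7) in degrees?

m·n = (-1)·(-9) + 10·(-6) + (-5)·7 = 9 - 60 - 35 = -86
|m| = √((-1)² + 10² + (-5)²) = √126 ≈ 11.22
|n| = √((-9)² + (-6)² + 7²) = √166 ≈ 12.88
cos θ = (m·n)/(|m||n|) = -86/(11.22·12.88) ≈ -0.5946
θ = arccos(-0.5946) ≈ 126.5°

126.5°


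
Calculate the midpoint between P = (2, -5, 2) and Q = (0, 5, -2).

M = ((x₁+x₂)/2, (y₁+y₂)/2, (z₁+z₂)/2)
  = ((2 + 0)/2, (-5 + 5)/2, (2 - 2)/2)
  = (2/2, 0/2, 0/2)
  = (1, 0, 0)

(1, 0, 0)


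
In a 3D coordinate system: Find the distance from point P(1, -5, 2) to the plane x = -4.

distance = |a·x₀ + b·y₀ + c·z₀ - d| / √(a² + b² + c²)
  = |1·1 + 0·(-5) + 0·2 - (-4)| / √(1² + 0² + 0²)
  = |1 + 0 + 0 + 4| / √(1 + 0 + 0)
  = |5| / √1
  = 5 / 1
  ≈ 5

5


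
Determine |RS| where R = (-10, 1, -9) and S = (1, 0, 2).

d = √[(x₂-x₁)² + (y₂-y₁)² + (z₂-z₁)²]
  = √[11² + (-1)² + 11²]
  = √[121 + 1 + 121]
  = √243
  ≈ 15.59

15.59


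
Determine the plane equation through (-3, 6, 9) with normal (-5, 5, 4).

The plane through P with normal n = (a, b, c) satisfies n·(r - P) = 0,
i.e. ax + by + cz = a·x₀ + b·y₀ + c·z₀.
d = (-5)·(-3) + 5·6 + 4·9
  = 15 + 30 + 36
  = 81
Equation: -5x + 5y + 4z = 81

-5x + 5y + 4z = 81


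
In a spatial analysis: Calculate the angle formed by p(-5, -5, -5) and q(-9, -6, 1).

p·q = (-5)·(-9) + (-5)·(-6) + (-5)·1 = 45 + 30 - 5 = 70
|p| = √((-5)² + (-5)² + (-5)²) = √75 ≈ 8.66
|q| = √((-9)² + (-6)² + 1²) = √118 ≈ 10.86
cos θ = (p·q)/(|p||q|) = 70/(8.66·10.86) ≈ 0.7441
θ = arccos(0.7441) ≈ 41.92°

41.92°


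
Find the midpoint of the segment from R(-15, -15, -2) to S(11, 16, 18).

M = ((x₁+x₂)/2, (y₁+y₂)/2, (z₁+z₂)/2)
  = ((-15 + 11)/2, (-15 + 16)/2, (-2 + 18)/2)
  = (-4/2, 1/2, 16/2)
  = (-2, 0.5, 8)

(-2, 0.5, 8)


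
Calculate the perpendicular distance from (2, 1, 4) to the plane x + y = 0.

distance = |a·x₀ + b·y₀ + c·z₀ - d| / √(a² + b² + c²)
  = |1·2 + 1·1 + 0·4 - 0| / √(1² + 1² + 0²)
  = |2 + 1 + 0 + 0| / √(1 + 1 + 0)
  = |3| / √2
  = 3 / 1.414
  ≈ 2.121

2.121


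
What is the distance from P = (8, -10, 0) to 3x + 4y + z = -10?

distance = |a·x₀ + b·y₀ + c·z₀ - d| / √(a² + b² + c²)
  = |3·8 + 4·(-10) + 1·0 - (-10)| / √(3² + 4² + 1²)
  = |24 - 40 + 0 + 10| / √(9 + 16 + 1)
  = |-6| / √26
  = 6 / 5.099
  ≈ 1.177

1.177


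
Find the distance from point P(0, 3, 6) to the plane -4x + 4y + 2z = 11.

distance = |a·x₀ + b·y₀ + c·z₀ - d| / √(a² + b² + c²)
  = |(-4)·0 + 4·3 + 2·6 - 11| / √((-4)² + 4² + 2²)
  = |0 + 12 + 12 - 11| / √(16 + 16 + 4)
  = |13| / √36
  = 13 / 6
  ≈ 2.167

2.167


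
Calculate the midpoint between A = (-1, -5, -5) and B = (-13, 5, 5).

M = ((x₁+x₂)/2, (y₁+y₂)/2, (z₁+z₂)/2)
  = ((-1 - 13)/2, (-5 + 5)/2, (-5 + 5)/2)
  = (-14/2, 0/2, 0/2)
  = (-7, 0, 0)

(-7, 0, 0)


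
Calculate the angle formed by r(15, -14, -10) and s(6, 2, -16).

r·s = 15·6 + (-14)·2 + (-10)·(-16) = 90 - 28 + 160 = 222
|r| = √(15² + (-14)² + (-10)²) = √521 ≈ 22.83
|s| = √(6² + 2² + (-16)²) = √296 ≈ 17.2
cos θ = (r·s)/(|r||s|) = 222/(22.83·17.2) ≈ 0.5653
θ = arccos(0.5653) ≈ 55.58°

55.58°


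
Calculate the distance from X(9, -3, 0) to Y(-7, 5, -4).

d = √[(x₂-x₁)² + (y₂-y₁)² + (z₂-z₁)²]
  = √[(-16)² + 8² + (-4)²]
  = √[256 + 64 + 16]
  = √336
  ≈ 18.33

18.33


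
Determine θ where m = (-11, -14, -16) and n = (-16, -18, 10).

m·n = (-11)·(-16) + (-14)·(-18) + (-16)·10 = 176 + 252 - 160 = 268
|m| = √((-11)² + (-14)² + (-16)²) = √573 ≈ 23.94
|n| = √((-16)² + (-18)² + 10²) = √680 ≈ 26.08
cos θ = (m·n)/(|m||n|) = 268/(23.94·26.08) ≈ 0.4293
θ = arccos(0.4293) ≈ 64.57°

64.57°


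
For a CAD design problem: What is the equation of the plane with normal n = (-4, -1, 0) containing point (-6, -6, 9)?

The plane through P with normal n = (a, b, c) satisfies n·(r - P) = 0,
i.e. ax + by + cz = a·x₀ + b·y₀ + c·z₀.
d = (-4)·(-6) + (-1)·(-6) + 0·9
  = 24 + 6 + 0
  = 30
Equation: -4x - y = 30

-4x - y = 30


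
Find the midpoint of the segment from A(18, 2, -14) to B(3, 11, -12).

M = ((x₁+x₂)/2, (y₁+y₂)/2, (z₁+z₂)/2)
  = ((18 + 3)/2, (2 + 11)/2, (-14 - 12)/2)
  = (21/2, 13/2, -26/2)
  = (10.5, 6.5, -13)

(10.5, 6.5, -13)


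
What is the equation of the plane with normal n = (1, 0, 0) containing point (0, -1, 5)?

The plane through P with normal n = (a, b, c) satisfies n·(r - P) = 0,
i.e. ax + by + cz = a·x₀ + b·y₀ + c·z₀.
d = 1·0 + 0·(-1) + 0·5
  = 0 + 0 + 0
  = 0
Equation: x = 0

x = 0


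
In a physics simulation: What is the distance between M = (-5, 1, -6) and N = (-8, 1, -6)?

d = √[(x₂-x₁)² + (y₂-y₁)² + (z₂-z₁)²]
  = √[(-3)² + 0² + 0²]
  = √[9 + 0 + 0]
  = √9
  ≈ 3

3


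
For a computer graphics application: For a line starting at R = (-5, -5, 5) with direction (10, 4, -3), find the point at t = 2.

P(t) = R + t·d
  = (-5 + 10·2, -5 + 4·2, 5 + (-3)·2)
  = (-5 + 20, -5 + 8, 5 - 6)
  = (15, 3, -1)

(15, 3, -1)


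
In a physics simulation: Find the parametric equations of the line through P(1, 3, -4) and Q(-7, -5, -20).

Direction vector d = Q - P = (-7 - 1, -5 - 3, -20 + 4) = (-8, -8, -16)
Parametric form r = P + t·d:
x = 1 - 8t, y = 3 - 8t, z = -4 - 16t

x = 1 - 8t, y = 3 - 8t, z = -4 - 16t


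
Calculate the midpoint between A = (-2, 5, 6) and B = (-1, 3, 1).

M = ((x₁+x₂)/2, (y₁+y₂)/2, (z₁+z₂)/2)
  = ((-2 - 1)/2, (5 + 3)/2, (6 + 1)/2)
  = (-3/2, 8/2, 7/2)
  = (-1.5, 4, 3.5)

(-1.5, 4, 3.5)


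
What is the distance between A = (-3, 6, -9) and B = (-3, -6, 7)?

d = √[(x₂-x₁)² + (y₂-y₁)² + (z₂-z₁)²]
  = √[0² + (-12)² + 16²]
  = √[0 + 144 + 256]
  = √400
  ≈ 20

20


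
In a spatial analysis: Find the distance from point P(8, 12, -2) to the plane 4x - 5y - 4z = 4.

distance = |a·x₀ + b·y₀ + c·z₀ - d| / √(a² + b² + c²)
  = |4·8 + (-5)·12 + (-4)·(-2) - 4| / √(4² + (-5)² + (-4)²)
  = |32 - 60 + 8 - 4| / √(16 + 25 + 16)
  = |-24| / √57
  = 24 / 7.55
  ≈ 3.179

3.179


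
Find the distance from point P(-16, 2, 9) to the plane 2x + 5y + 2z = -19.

distance = |a·x₀ + b·y₀ + c·z₀ - d| / √(a² + b² + c²)
  = |2·(-16) + 5·2 + 2·9 - (-19)| / √(2² + 5² + 2²)
  = |-32 + 10 + 18 + 19| / √(4 + 25 + 4)
  = |15| / √33
  = 15 / 5.745
  ≈ 2.611

2.611


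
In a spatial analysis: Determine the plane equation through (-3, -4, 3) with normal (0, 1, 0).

The plane through P with normal n = (a, b, c) satisfies n·(r - P) = 0,
i.e. ax + by + cz = a·x₀ + b·y₀ + c·z₀.
d = 0·(-3) + 1·(-4) + 0·3
  = 0 - 4 + 0
  = -4
Equation: y = -4

y = -4


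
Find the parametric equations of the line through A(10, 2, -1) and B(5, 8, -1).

Direction vector d = B - A = (5 - 10, 8 - 2, -1 + 1) = (-5, 6, 0)
Parametric form r = A + t·d:
x = 10 - 5t, y = 2 + 6t, z = -1

x = 10 - 5t, y = 2 + 6t, z = -1


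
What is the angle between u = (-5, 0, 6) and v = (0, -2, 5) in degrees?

u·v = (-5)·0 + 0·(-2) + 6·5 = 0 + 0 + 30 = 30
|u| = √((-5)² + 0² + 6²) = √61 ≈ 7.81
|v| = √(0² + (-2)² + 5²) = √29 ≈ 5.385
cos θ = (u·v)/(|u||v|) = 30/(7.81·5.385) ≈ 0.7133
θ = arccos(0.7133) ≈ 44.5°

44.5°


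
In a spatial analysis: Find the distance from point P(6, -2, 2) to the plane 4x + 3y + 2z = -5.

distance = |a·x₀ + b·y₀ + c·z₀ - d| / √(a² + b² + c²)
  = |4·6 + 3·(-2) + 2·2 - (-5)| / √(4² + 3² + 2²)
  = |24 - 6 + 4 + 5| / √(16 + 9 + 4)
  = |27| / √29
  = 27 / 5.385
  ≈ 5.014

5.014


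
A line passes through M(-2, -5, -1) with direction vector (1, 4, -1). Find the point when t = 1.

P(t) = M + t·d
  = (-2 + 1·1, -5 + 4·1, -1 + (-1)·1)
  = (-2 + 1, -5 + 4, -1 - 1)
  = (-1, -1, -2)

(-1, -1, -2)


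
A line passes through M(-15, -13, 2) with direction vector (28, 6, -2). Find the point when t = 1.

P(t) = M + t·d
  = (-15 + 28·1, -13 + 6·1, 2 + (-2)·1)
  = (-15 + 28, -13 + 6, 2 - 2)
  = (13, -7, 0)

(13, -7, 0)


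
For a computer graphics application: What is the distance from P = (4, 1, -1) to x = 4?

distance = |a·x₀ + b·y₀ + c·z₀ - d| / √(a² + b² + c²)
  = |1·4 + 0·1 + 0·(-1) - 4| / √(1² + 0² + 0²)
  = |4 + 0 + 0 - 4| / √(1 + 0 + 0)
  = |0| / √1
  = 0 / 1
  ≈ 0

0


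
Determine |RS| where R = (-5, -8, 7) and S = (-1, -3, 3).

d = √[(x₂-x₁)² + (y₂-y₁)² + (z₂-z₁)²]
  = √[4² + 5² + (-4)²]
  = √[16 + 25 + 16]
  = √57
  ≈ 7.55

7.55


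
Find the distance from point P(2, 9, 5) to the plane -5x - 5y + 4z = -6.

distance = |a·x₀ + b·y₀ + c·z₀ - d| / √(a² + b² + c²)
  = |(-5)·2 + (-5)·9 + 4·5 - (-6)| / √((-5)² + (-5)² + 4²)
  = |-10 - 45 + 20 + 6| / √(25 + 25 + 16)
  = |-29| / √66
  = 29 / 8.124
  ≈ 3.57

3.57


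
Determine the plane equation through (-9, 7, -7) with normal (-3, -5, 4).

The plane through P with normal n = (a, b, c) satisfies n·(r - P) = 0,
i.e. ax + by + cz = a·x₀ + b·y₀ + c·z₀.
d = (-3)·(-9) + (-5)·7 + 4·(-7)
  = 27 - 35 - 28
  = -36
Equation: -3x - 5y + 4z = -36

-3x - 5y + 4z = -36


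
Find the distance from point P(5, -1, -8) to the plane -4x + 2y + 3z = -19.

distance = |a·x₀ + b·y₀ + c·z₀ - d| / √(a² + b² + c²)
  = |(-4)·5 + 2·(-1) + 3·(-8) - (-19)| / √((-4)² + 2² + 3²)
  = |-20 - 2 - 24 + 19| / √(16 + 4 + 9)
  = |-27| / √29
  = 27 / 5.385
  ≈ 5.014

5.014


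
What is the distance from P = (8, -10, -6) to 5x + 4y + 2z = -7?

distance = |a·x₀ + b·y₀ + c·z₀ - d| / √(a² + b² + c²)
  = |5·8 + 4·(-10) + 2·(-6) - (-7)| / √(5² + 4² + 2²)
  = |40 - 40 - 12 + 7| / √(25 + 16 + 4)
  = |-5| / √45
  = 5 / 6.708
  ≈ 0.7454

0.7454


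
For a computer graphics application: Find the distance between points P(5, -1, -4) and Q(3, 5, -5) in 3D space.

d = √[(x₂-x₁)² + (y₂-y₁)² + (z₂-z₁)²]
  = √[(-2)² + 6² + (-1)²]
  = √[4 + 36 + 1]
  = √41
  ≈ 6.403

6.403


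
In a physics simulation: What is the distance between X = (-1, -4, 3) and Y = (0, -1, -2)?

d = √[(x₂-x₁)² + (y₂-y₁)² + (z₂-z₁)²]
  = √[1² + 3² + (-5)²]
  = √[1 + 9 + 25]
  = √35
  ≈ 5.916

5.916


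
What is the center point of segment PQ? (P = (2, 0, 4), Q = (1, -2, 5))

M = ((x₁+x₂)/2, (y₁+y₂)/2, (z₁+z₂)/2)
  = ((2 + 1)/2, (0 - 2)/2, (4 + 5)/2)
  = (3/2, -2/2, 9/2)
  = (1.5, -1, 4.5)

(1.5, -1, 4.5)


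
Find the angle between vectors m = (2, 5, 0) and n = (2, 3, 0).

m·n = 2·2 + 5·3 + 0·0 = 4 + 15 + 0 = 19
|m| = √(2² + 5² + 0²) = √29 ≈ 5.385
|n| = √(2² + 3² + 0²) = √13 ≈ 3.606
cos θ = (m·n)/(|m||n|) = 19/(5.385·3.606) ≈ 0.9785
θ = arccos(0.9785) ≈ 11.89°

11.89°


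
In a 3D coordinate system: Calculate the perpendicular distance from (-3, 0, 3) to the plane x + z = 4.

distance = |a·x₀ + b·y₀ + c·z₀ - d| / √(a² + b² + c²)
  = |1·(-3) + 0·0 + 1·3 - 4| / √(1² + 0² + 1²)
  = |-3 + 0 + 3 - 4| / √(1 + 0 + 1)
  = |-4| / √2
  = 4 / 1.414
  ≈ 2.828

2.828


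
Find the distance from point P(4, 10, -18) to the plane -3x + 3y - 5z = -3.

distance = |a·x₀ + b·y₀ + c·z₀ - d| / √(a² + b² + c²)
  = |(-3)·4 + 3·10 + (-5)·(-18) - (-3)| / √((-3)² + 3² + (-5)²)
  = |-12 + 30 + 90 + 3| / √(9 + 9 + 25)
  = |111| / √43
  = 111 / 6.557
  ≈ 16.93

16.93


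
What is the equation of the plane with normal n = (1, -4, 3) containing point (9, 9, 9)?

The plane through P with normal n = (a, b, c) satisfies n·(r - P) = 0,
i.e. ax + by + cz = a·x₀ + b·y₀ + c·z₀.
d = 1·9 + (-4)·9 + 3·9
  = 9 - 36 + 27
  = 0
Equation: x - 4y + 3z = 0

x - 4y + 3z = 0


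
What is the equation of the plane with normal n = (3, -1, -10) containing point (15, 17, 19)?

The plane through P with normal n = (a, b, c) satisfies n·(r - P) = 0,
i.e. ax + by + cz = a·x₀ + b·y₀ + c·z₀.
d = 3·15 + (-1)·17 + (-10)·19
  = 45 - 17 - 190
  = -162
Equation: 3x - y - 10z = -162

3x - y - 10z = -162


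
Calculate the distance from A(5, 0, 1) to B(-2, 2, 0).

d = √[(x₂-x₁)² + (y₂-y₁)² + (z₂-z₁)²]
  = √[(-7)² + 2² + (-1)²]
  = √[49 + 4 + 1]
  = √54
  ≈ 7.348

7.348


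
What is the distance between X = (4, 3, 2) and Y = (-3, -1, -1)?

d = √[(x₂-x₁)² + (y₂-y₁)² + (z₂-z₁)²]
  = √[(-7)² + (-4)² + (-3)²]
  = √[49 + 16 + 9]
  = √74
  ≈ 8.602

8.602


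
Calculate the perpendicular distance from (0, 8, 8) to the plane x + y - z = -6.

distance = |a·x₀ + b·y₀ + c·z₀ - d| / √(a² + b² + c²)
  = |1·0 + 1·8 + (-1)·8 - (-6)| / √(1² + 1² + (-1)²)
  = |0 + 8 - 8 + 6| / √(1 + 1 + 1)
  = |6| / √3
  = 6 / 1.732
  ≈ 3.464

3.464


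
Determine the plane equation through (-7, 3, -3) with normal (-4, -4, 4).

The plane through P with normal n = (a, b, c) satisfies n·(r - P) = 0,
i.e. ax + by + cz = a·x₀ + b·y₀ + c·z₀.
d = (-4)·(-7) + (-4)·3 + 4·(-3)
  = 28 - 12 - 12
  = 4
Equation: -4x - 4y + 4z = 4

-4x - 4y + 4z = 4


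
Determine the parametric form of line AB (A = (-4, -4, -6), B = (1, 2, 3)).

Direction vector d = B - A = (1 + 4, 2 + 4, 3 + 6) = (5, 6, 9)
Parametric form r = A + t·d:
x = -4 + 5t, y = -4 + 6t, z = -6 + 9t

x = -4 + 5t, y = -4 + 6t, z = -6 + 9t


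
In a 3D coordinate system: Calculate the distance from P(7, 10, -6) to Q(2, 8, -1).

d = √[(x₂-x₁)² + (y₂-y₁)² + (z₂-z₁)²]
  = √[(-5)² + (-2)² + 5²]
  = √[25 + 4 + 25]
  = √54
  ≈ 7.348

7.348


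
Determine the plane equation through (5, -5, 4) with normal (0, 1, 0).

The plane through P with normal n = (a, b, c) satisfies n·(r - P) = 0,
i.e. ax + by + cz = a·x₀ + b·y₀ + c·z₀.
d = 0·5 + 1·(-5) + 0·4
  = 0 - 5 + 0
  = -5
Equation: y = -5

y = -5


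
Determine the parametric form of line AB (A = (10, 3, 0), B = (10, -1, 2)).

Direction vector d = B - A = (10 - 10, -1 - 3, 2 + 0) = (0, -4, 2)
Parametric form r = A + t·d:
x = 10, y = 3 - 4t, z = 0 + 2t

x = 10, y = 3 - 4t, z = 0 + 2t


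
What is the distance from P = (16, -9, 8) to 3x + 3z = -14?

distance = |a·x₀ + b·y₀ + c·z₀ - d| / √(a² + b² + c²)
  = |3·16 + 0·(-9) + 3·8 - (-14)| / √(3² + 0² + 3²)
  = |48 + 0 + 24 + 14| / √(9 + 0 + 9)
  = |86| / √18
  = 86 / 4.243
  ≈ 20.27

20.27


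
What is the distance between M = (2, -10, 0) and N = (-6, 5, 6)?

d = √[(x₂-x₁)² + (y₂-y₁)² + (z₂-z₁)²]
  = √[(-8)² + 15² + 6²]
  = √[64 + 225 + 36]
  = √325
  ≈ 18.03

18.03


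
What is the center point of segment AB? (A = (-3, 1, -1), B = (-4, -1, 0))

M = ((x₁+x₂)/2, (y₁+y₂)/2, (z₁+z₂)/2)
  = ((-3 - 4)/2, (1 - 1)/2, (-1 + 0)/2)
  = (-7/2, 0/2, -1/2)
  = (-3.5, 0, -0.5)

(-3.5, 0, -0.5)


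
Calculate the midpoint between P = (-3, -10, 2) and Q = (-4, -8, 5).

M = ((x₁+x₂)/2, (y₁+y₂)/2, (z₁+z₂)/2)
  = ((-3 - 4)/2, (-10 - 8)/2, (2 + 5)/2)
  = (-7/2, -18/2, 7/2)
  = (-3.5, -9, 3.5)

(-3.5, -9, 3.5)


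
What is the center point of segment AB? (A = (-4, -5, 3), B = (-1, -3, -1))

M = ((x₁+x₂)/2, (y₁+y₂)/2, (z₁+z₂)/2)
  = ((-4 - 1)/2, (-5 - 3)/2, (3 - 1)/2)
  = (-5/2, -8/2, 2/2)
  = (-2.5, -4, 1)

(-2.5, -4, 1)


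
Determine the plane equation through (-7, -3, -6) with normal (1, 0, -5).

The plane through P with normal n = (a, b, c) satisfies n·(r - P) = 0,
i.e. ax + by + cz = a·x₀ + b·y₀ + c·z₀.
d = 1·(-7) + 0·(-3) + (-5)·(-6)
  = -7 + 0 + 30
  = 23
Equation: x - 5z = 23

x - 5z = 23


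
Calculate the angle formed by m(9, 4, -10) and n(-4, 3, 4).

m·n = 9·(-4) + 4·3 + (-10)·4 = -36 + 12 - 40 = -64
|m| = √(9² + 4² + (-10)²) = √197 ≈ 14.04
|n| = √((-4)² + 3² + 4²) = √41 ≈ 6.403
cos θ = (m·n)/(|m||n|) = -64/(14.04·6.403) ≈ -0.7121
θ = arccos(-0.7121) ≈ 135.4°

135.4°


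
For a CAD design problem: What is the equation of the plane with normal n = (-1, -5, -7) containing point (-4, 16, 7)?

The plane through P with normal n = (a, b, c) satisfies n·(r - P) = 0,
i.e. ax + by + cz = a·x₀ + b·y₀ + c·z₀.
d = (-1)·(-4) + (-5)·16 + (-7)·7
  = 4 - 80 - 49
  = -125
Equation: -x - 5y - 7z = -125

-x - 5y - 7z = -125


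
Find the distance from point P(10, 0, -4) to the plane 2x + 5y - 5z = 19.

distance = |a·x₀ + b·y₀ + c·z₀ - d| / √(a² + b² + c²)
  = |2·10 + 5·0 + (-5)·(-4) - 19| / √(2² + 5² + (-5)²)
  = |20 + 0 + 20 - 19| / √(4 + 25 + 25)
  = |21| / √54
  = 21 / 7.348
  ≈ 2.858

2.858


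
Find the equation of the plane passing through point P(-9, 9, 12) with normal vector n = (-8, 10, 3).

The plane through P with normal n = (a, b, c) satisfies n·(r - P) = 0,
i.e. ax + by + cz = a·x₀ + b·y₀ + c·z₀.
d = (-8)·(-9) + 10·9 + 3·12
  = 72 + 90 + 36
  = 198
Equation: -8x + 10y + 3z = 198

-8x + 10y + 3z = 198


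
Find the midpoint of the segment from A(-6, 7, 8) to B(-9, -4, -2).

M = ((x₁+x₂)/2, (y₁+y₂)/2, (z₁+z₂)/2)
  = ((-6 - 9)/2, (7 - 4)/2, (8 - 2)/2)
  = (-15/2, 3/2, 6/2)
  = (-7.5, 1.5, 3)

(-7.5, 1.5, 3)


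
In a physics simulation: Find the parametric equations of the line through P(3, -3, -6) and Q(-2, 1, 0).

Direction vector d = Q - P = (-2 - 3, 1 + 3, 0 + 6) = (-5, 4, 6)
Parametric form r = P + t·d:
x = 3 - 5t, y = -3 + 4t, z = -6 + 6t

x = 3 - 5t, y = -3 + 4t, z = -6 + 6t


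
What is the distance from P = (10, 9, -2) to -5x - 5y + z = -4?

distance = |a·x₀ + b·y₀ + c·z₀ - d| / √(a² + b² + c²)
  = |(-5)·10 + (-5)·9 + 1·(-2) - (-4)| / √((-5)² + (-5)² + 1²)
  = |-50 - 45 - 2 + 4| / √(25 + 25 + 1)
  = |-93| / √51
  = 93 / 7.141
  ≈ 13.02

13.02


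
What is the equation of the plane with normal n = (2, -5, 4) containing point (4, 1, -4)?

The plane through P with normal n = (a, b, c) satisfies n·(r - P) = 0,
i.e. ax + by + cz = a·x₀ + b·y₀ + c·z₀.
d = 2·4 + (-5)·1 + 4·(-4)
  = 8 - 5 - 16
  = -13
Equation: 2x - 5y + 4z = -13

2x - 5y + 4z = -13


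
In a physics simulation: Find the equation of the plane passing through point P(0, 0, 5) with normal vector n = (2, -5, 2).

The plane through P with normal n = (a, b, c) satisfies n·(r - P) = 0,
i.e. ax + by + cz = a·x₀ + b·y₀ + c·z₀.
d = 2·0 + (-5)·0 + 2·5
  = 0 + 0 + 10
  = 10
Equation: 2x - 5y + 2z = 10

2x - 5y + 2z = 10


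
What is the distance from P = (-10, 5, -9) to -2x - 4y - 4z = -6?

distance = |a·x₀ + b·y₀ + c·z₀ - d| / √(a² + b² + c²)
  = |(-2)·(-10) + (-4)·5 + (-4)·(-9) - (-6)| / √((-2)² + (-4)² + (-4)²)
  = |20 - 20 + 36 + 6| / √(4 + 16 + 16)
  = |42| / √36
  = 42 / 6
  ≈ 7

7


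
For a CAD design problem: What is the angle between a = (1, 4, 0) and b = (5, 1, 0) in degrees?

a·b = 1·5 + 4·1 + 0·0 = 5 + 4 + 0 = 9
|a| = √(1² + 4² + 0²) = √17 ≈ 4.123
|b| = √(5² + 1² + 0²) = √26 ≈ 5.099
cos θ = (a·b)/(|a||b|) = 9/(4.123·5.099) ≈ 0.4281
θ = arccos(0.4281) ≈ 64.65°

64.65°


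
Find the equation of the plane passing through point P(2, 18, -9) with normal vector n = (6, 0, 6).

The plane through P with normal n = (a, b, c) satisfies n·(r - P) = 0,
i.e. ax + by + cz = a·x₀ + b·y₀ + c·z₀.
d = 6·2 + 0·18 + 6·(-9)
  = 12 + 0 - 54
  = -42
Equation: 6x + 6z = -42

6x + 6z = -42


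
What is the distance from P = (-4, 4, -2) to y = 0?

distance = |a·x₀ + b·y₀ + c·z₀ - d| / √(a² + b² + c²)
  = |0·(-4) + 1·4 + 0·(-2) - 0| / √(0² + 1² + 0²)
  = |0 + 4 + 0 + 0| / √(0 + 1 + 0)
  = |4| / √1
  = 4 / 1
  ≈ 4

4


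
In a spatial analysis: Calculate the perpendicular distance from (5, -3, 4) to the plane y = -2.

distance = |a·x₀ + b·y₀ + c·z₀ - d| / √(a² + b² + c²)
  = |0·5 + 1·(-3) + 0·4 - (-2)| / √(0² + 1² + 0²)
  = |0 - 3 + 0 + 2| / √(0 + 1 + 0)
  = |-1| / √1
  = 1 / 1
  ≈ 1

1


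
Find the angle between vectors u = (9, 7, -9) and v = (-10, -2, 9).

u·v = 9·(-10) + 7·(-2) + (-9)·9 = -90 - 14 - 81 = -185
|u| = √(9² + 7² + (-9)²) = √211 ≈ 14.53
|v| = √((-10)² + (-2)² + 9²) = √185 ≈ 13.6
cos θ = (u·v)/(|u||v|) = -185/(14.53·13.6) ≈ -0.9364
θ = arccos(-0.9364) ≈ 159.4°

159.4°


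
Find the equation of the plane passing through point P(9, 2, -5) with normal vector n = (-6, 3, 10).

The plane through P with normal n = (a, b, c) satisfies n·(r - P) = 0,
i.e. ax + by + cz = a·x₀ + b·y₀ + c·z₀.
d = (-6)·9 + 3·2 + 10·(-5)
  = -54 + 6 - 50
  = -98
Equation: -6x + 3y + 10z = -98

-6x + 3y + 10z = -98


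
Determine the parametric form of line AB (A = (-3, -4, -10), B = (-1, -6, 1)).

Direction vector d = B - A = (-1 + 3, -6 + 4, 1 + 10) = (2, -2, 11)
Parametric form r = A + t·d:
x = -3 + 2t, y = -4 - 2t, z = -10 + 11t

x = -3 + 2t, y = -4 - 2t, z = -10 + 11t


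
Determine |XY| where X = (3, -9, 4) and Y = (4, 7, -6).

d = √[(x₂-x₁)² + (y₂-y₁)² + (z₂-z₁)²]
  = √[1² + 16² + (-10)²]
  = √[1 + 256 + 100]
  = √357
  ≈ 18.89

18.89


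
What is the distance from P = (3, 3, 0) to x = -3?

distance = |a·x₀ + b·y₀ + c·z₀ - d| / √(a² + b² + c²)
  = |1·3 + 0·3 + 0·0 - (-3)| / √(1² + 0² + 0²)
  = |3 + 0 + 0 + 3| / √(1 + 0 + 0)
  = |6| / √1
  = 6 / 1
  ≈ 6

6


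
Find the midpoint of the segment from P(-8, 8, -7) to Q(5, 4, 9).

M = ((x₁+x₂)/2, (y₁+y₂)/2, (z₁+z₂)/2)
  = ((-8 + 5)/2, (8 + 4)/2, (-7 + 9)/2)
  = (-3/2, 12/2, 2/2)
  = (-1.5, 6, 1)

(-1.5, 6, 1)


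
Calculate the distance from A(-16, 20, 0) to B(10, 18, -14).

d = √[(x₂-x₁)² + (y₂-y₁)² + (z₂-z₁)²]
  = √[26² + (-2)² + (-14)²]
  = √[676 + 4 + 196]
  = √876
  ≈ 29.6

29.6


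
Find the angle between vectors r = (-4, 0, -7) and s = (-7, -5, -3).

r·s = (-4)·(-7) + 0·(-5) + (-7)·(-3) = 28 + 0 + 21 = 49
|r| = √((-4)² + 0² + (-7)²) = √65 ≈ 8.062
|s| = √((-7)² + (-5)² + (-3)²) = √83 ≈ 9.11
cos θ = (r·s)/(|r||s|) = 49/(8.062·9.11) ≈ 0.6671
θ = arccos(0.6671) ≈ 48.16°

48.16°


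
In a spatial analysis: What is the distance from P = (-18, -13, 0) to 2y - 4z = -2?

distance = |a·x₀ + b·y₀ + c·z₀ - d| / √(a² + b² + c²)
  = |0·(-18) + 2·(-13) + (-4)·0 - (-2)| / √(0² + 2² + (-4)²)
  = |0 - 26 + 0 + 2| / √(0 + 4 + 16)
  = |-24| / √20
  = 24 / 4.472
  ≈ 5.367

5.367


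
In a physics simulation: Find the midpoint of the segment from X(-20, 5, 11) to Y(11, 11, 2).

M = ((x₁+x₂)/2, (y₁+y₂)/2, (z₁+z₂)/2)
  = ((-20 + 11)/2, (5 + 11)/2, (11 + 2)/2)
  = (-9/2, 16/2, 13/2)
  = (-4.5, 8, 6.5)

(-4.5, 8, 6.5)
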